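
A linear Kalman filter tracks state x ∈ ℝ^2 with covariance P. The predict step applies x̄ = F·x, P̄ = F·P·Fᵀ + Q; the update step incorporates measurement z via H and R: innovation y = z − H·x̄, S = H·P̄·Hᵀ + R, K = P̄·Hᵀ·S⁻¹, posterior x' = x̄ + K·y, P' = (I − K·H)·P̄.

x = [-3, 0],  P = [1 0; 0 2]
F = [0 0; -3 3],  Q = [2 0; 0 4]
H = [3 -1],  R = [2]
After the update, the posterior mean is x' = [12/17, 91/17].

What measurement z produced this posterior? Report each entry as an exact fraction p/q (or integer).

z = [-3]

x̄ = F·x = [0, 9]
P̄ = F·P·Fᵀ + Q = [2 0; 0 31]
S = H·P̄·Hᵀ + R = [51]
K = P̄·Hᵀ·S⁻¹ = [2/17; -31/51]
x' − x̄ = [12/17, -62/17] = K·y
y = (KᵀK)⁻¹·Kᵀ·(x' − x̄) = [6]
z = y + H·x̄ = [6] + [-9] = [-3]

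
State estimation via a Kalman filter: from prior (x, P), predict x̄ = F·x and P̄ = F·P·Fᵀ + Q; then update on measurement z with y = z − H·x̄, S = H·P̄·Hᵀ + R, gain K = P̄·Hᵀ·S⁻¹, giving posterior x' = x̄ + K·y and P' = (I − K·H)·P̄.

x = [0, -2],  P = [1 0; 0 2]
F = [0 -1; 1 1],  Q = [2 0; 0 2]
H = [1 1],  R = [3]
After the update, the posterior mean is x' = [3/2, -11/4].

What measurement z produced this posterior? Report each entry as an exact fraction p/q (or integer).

z = [-2]

x̄ = F·x = [2, -2]
P̄ = F·P·Fᵀ + Q = [4 -2; -2 5]
S = H·P̄·Hᵀ + R = [8]
K = P̄·Hᵀ·S⁻¹ = [1/4; 3/8]
x' − x̄ = [-1/2, -3/4] = K·y
y = (KᵀK)⁻¹·Kᵀ·(x' − x̄) = [-2]
z = y + H·x̄ = [-2] + [0] = [-2]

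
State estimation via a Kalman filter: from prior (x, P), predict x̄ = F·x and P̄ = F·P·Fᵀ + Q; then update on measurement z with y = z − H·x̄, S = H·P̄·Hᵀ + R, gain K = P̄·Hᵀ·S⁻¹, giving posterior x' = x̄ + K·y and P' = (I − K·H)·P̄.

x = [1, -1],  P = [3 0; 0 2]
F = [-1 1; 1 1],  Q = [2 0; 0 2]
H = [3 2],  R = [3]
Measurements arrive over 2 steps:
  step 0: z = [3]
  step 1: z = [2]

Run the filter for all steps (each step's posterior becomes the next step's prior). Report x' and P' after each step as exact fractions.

step 0: x̄ = F·x = [-2, 0]
step 0: P̄ = F·P·Fᵀ + Q = [7 -1; -1 7]
step 0: y = z − H·x̄ = [9]
step 0: S = H·P̄·Hᵀ + R = [82]
step 0: K = P̄·Hᵀ·S⁻¹ = [19/82; 11/82]
step 0: x' = x̄ + K·y = [7/82, 99/82]
step 0: P' = (I − K·H)·P̄ = [213/82 -291/82; -291/82 453/82]
step 1: x̄ = F·x = [46/41, 53/41]
step 1: P̄ = F·P·Fᵀ + Q = [706/41 120/41; 120/41 124/41]
step 1: y = z − H·x̄ = [-162/41]
step 1: S = H·P̄·Hᵀ + R = [8413/41]
step 1: K = P̄·Hᵀ·S⁻¹ = [2358/8413; 608/8413]
step 1: x' = x̄ + K·y = [122/8413, 8473/8413]
step 1: P' = (I − K·H)·P̄ = [9254/8413 -10344/8413; -10344/8413 16428/8413]

step 0: x' = [7/82, 99/82], P' = [213/82 -291/82; -291/82 453/82]
step 1: x' = [122/8413, 8473/8413], P' = [9254/8413 -10344/8413; -10344/8413 16428/8413]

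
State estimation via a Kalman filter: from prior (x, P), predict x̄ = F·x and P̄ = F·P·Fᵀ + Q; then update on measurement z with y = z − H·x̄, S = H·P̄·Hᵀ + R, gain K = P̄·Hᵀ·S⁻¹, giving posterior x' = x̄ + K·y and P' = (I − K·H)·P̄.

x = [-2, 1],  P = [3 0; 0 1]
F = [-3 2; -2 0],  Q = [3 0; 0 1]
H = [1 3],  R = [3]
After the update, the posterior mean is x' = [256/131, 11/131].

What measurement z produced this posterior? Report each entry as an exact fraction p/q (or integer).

x̄ = F·x = [8, 4]
P̄ = F·P·Fᵀ + Q = [34 18; 18 13]
S = H·P̄·Hᵀ + R = [262]
K = P̄·Hᵀ·S⁻¹ = [44/131; 57/262]
x' − x̄ = [-792/131, -513/131] = K·y
y = (KᵀK)⁻¹·Kᵀ·(x' − x̄) = [-18]
z = y + H·x̄ = [-18] + [20] = [2]

z = [2]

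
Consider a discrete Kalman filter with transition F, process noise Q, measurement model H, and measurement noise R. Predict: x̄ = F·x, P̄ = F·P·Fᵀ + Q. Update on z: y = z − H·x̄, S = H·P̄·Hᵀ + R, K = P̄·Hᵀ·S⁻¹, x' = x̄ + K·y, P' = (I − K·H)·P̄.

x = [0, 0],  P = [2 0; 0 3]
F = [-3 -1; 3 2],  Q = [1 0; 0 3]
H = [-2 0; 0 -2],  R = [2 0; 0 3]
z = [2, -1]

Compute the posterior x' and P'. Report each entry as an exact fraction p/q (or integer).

x' = [-460/489, 90/163]
P' = [74/163 -8/163; -8/163 111/163]

x̄ = F·x = [0, 0]
P̄ = F·P·Fᵀ + Q = [22 -24; -24 33]
y = z − H·x̄ = [2, -1]
S = H·P̄·Hᵀ + R = [90 -96; -96 135]
K = P̄·Hᵀ·S⁻¹ = [-74/163 16/489; 8/163 -74/163]
x' = x̄ + K·y = [-460/489, 90/163]
P' = (I − K·H)·P̄ = [74/163 -8/163; -8/163 111/163]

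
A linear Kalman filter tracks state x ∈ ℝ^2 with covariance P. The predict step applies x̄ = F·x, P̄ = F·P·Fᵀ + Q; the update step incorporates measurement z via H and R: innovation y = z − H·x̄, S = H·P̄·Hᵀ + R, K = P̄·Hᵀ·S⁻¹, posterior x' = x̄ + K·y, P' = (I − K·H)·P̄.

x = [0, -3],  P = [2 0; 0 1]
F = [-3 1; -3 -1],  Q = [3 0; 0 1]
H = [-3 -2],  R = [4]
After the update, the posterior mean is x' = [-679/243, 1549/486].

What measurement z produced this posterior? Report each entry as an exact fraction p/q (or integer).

z = [2]

x̄ = F·x = [-3, 3]
P̄ = F·P·Fᵀ + Q = [22 17; 17 20]
S = H·P̄·Hᵀ + R = [486]
K = P̄·Hᵀ·S⁻¹ = [-50/243; -91/486]
x' − x̄ = [50/243, 91/486] = K·y
y = (KᵀK)⁻¹·Kᵀ·(x' − x̄) = [-1]
z = y + H·x̄ = [-1] + [3] = [2]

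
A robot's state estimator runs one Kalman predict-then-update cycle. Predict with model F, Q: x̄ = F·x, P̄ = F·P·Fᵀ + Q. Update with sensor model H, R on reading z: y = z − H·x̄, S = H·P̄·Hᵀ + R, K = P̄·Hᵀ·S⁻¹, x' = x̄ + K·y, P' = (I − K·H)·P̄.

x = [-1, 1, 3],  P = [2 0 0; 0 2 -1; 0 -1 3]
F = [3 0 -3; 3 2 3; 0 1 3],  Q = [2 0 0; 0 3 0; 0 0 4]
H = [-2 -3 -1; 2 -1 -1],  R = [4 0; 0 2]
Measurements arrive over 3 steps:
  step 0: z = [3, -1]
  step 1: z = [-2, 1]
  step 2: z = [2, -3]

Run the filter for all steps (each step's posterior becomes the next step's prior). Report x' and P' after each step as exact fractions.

step 0: x' = [-99027/124477, -60588/124477, 11303/124477], P' = [55874/124477 -38591/124477 71593/124477; -38591/124477 116308/124477 -159718/124477; 71593/124477 -159718/124477 359364/124477]
step 1: x' = [443740574/895703283, 141993509/895703283, -5660375/895703283], P' = [1197330242/2687109849 -845706574/2687109849 1556372566/2687109849; -845706574/2687109849 2489687192/2687109849 -3430683776/2687109849; 1556372566/2687109849 -3430683776/2687109849 7743389708/2687109849]
step 2: x' = [-65899623194715/57023823821219, 3607895600662/57023823821219, 28472497689512/57023823821219], P' = [25404465376224/57023823821219 -17952811785704/57023823821219 33033344677872/57023823821219; -17952811785704/57023823821219 52826413612492/57023823821219 -72796454648296/57023823821219; 33033344677872/57023823821219 -72796454648296/57023823821219 164318267442296/57023823821219]

step 0: x̄ = F·x = [-12, 8, 10]
step 0: P̄ = F·P·Fᵀ + Q = [47 -3 -24; -3 44 22; -24 22 27]
step 0: y = z − H·x̄ = [13, 41]
step 0: S = H·P̄·Hᵀ + R = [615 71; 71 413]
step 0: K = P̄·Hᵀ·S⁻¹ = [-16892/124477 39373/124477; -28006/124477 -16886/124477; -5849/124477 -28230/124477]
step 0: x' = x̄ + K·y = [-99027/124477, -60588/124477, 11303/124477]
step 0: P' = (I − K·H)·P̄ = [55874/124477 -38591/124477 71593/124477; -38591/124477 116308/124477 -159718/124477; 71593/124477 -159718/124477 359364/124477]
step 1: x̄ = F·x = [-330990/124477, -384348/124477, -26679/124477]
step 1: P̄ = F·P·Fᵀ + Q = [2697422/124477 -2004648/124477 -2226558/124477; -2004648/124477 3484771/124477 2557994/124477; -2226558/124477 2557994/124477 2890184/124477]
step 1: y = z − H·x̄ = [-2090657/124477, 375430/124477]
step 1: S = H·P̄·Hᵀ + R = [27926675/124477 20805377/124477; 20805377/124477 39454409/124477]
step 1: K = P̄·Hᵀ·S⁻¹ = [-353478332/2687109849 841997246/2687109849; -586741163/2687109849 -375208282/2687109849; -141020878/2687109849 -599980400/2687109849]
step 1: x' = x̄ + K·y = [443740574/895703283, 141993509/895703283, -5660375/895703283]
step 1: P' = (I − K·H)·P̄ = [1197330242/2687109849 -845706574/2687109849 1556372566/2687109849; -845706574/2687109849 2489687192/2687109849 -3430683776/2687109849; 1556372566/2687109849 -3430683776/2687109849 7743389708/2687109849]
step 2: x̄ = F·x = [449400949/298567761, 1598227615/895703283, 125012384/895703283]
step 2: P̄ = F·P·Fᵀ + Q = [6425110340/298567761 -14468223994/895703283 -15976074224/895703283; -14468223994/895703283 75184579853/2687109849 55263961144/2687109849; -15976074224/895703283 55263961144/2687109849 62344531304/2687109849]
step 2: y = z − H·x̄ = [9407507489/895703283, -1220091848/298567761]
step 2: S = H·P̄·Hᵀ + R = [600072974009/2687109849 150422943709/895703283; 150422943709/895703283 94451867111/298567761]
step 2: K = P̄·Hᵀ·S⁻¹ = [-7495960018302/57023823821219 17864198930140/57023823821219; -12444290654443/57023823821219 -7967791267802/57023823821219; -2998898213288/57023823821219 -12727561719128/57023823821219]
step 2: x' = x̄ + K·y = [-65899623194715/57023823821219, 3607895600662/57023823821219, 28472497689512/57023823821219]
step 2: P' = (I − K·H)·P̄ = [25404465376224/57023823821219 -17952811785704/57023823821219 33033344677872/57023823821219; -17952811785704/57023823821219 52826413612492/57023823821219 -72796454648296/57023823821219; 33033344677872/57023823821219 -72796454648296/57023823821219 164318267442296/57023823821219]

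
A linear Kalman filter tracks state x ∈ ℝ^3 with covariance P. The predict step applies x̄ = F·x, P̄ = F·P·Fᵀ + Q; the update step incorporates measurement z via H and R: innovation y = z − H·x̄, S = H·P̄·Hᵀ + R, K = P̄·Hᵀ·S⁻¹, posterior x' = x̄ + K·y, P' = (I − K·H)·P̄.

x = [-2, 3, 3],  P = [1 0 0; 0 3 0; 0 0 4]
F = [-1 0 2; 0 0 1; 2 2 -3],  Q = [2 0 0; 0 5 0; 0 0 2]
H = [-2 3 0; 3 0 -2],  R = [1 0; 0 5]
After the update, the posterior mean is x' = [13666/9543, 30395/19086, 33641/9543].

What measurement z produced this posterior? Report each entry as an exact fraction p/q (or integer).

z = [2, -3]

x̄ = F·x = [8, 3, -7]
P̄ = F·P·Fᵀ + Q = [19 8 -26; 8 9 -12; -26 -12 54]
S = H·P̄·Hᵀ + R = [62 -74; -74 704]
K = P̄·Hᵀ·S⁻¹ = [-895/19086 2861/19086; 2824/9543 1895/19086; -625/9543 -2587/9543]
x' − x̄ = [-62678/9543, -26863/19086, 100442/9543] = K·y
y = (KᵀK)⁻¹·Kᵀ·(x' − x̄) = [9, -41]
z = y + H·x̄ = [9, -41] + [-7, 38] = [2, -3]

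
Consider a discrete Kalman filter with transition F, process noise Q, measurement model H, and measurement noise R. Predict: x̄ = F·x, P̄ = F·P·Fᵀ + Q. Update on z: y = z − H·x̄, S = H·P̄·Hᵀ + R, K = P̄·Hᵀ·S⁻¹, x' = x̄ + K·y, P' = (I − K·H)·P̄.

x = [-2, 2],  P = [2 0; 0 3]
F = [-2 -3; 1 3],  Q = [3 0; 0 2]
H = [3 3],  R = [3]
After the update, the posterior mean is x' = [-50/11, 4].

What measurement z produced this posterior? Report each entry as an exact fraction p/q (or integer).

x̄ = F·x = [-2, 4]
P̄ = F·P·Fᵀ + Q = [38 -31; -31 31]
S = H·P̄·Hᵀ + R = [66]
K = P̄·Hᵀ·S⁻¹ = [7/22; 0]
x' − x̄ = [-28/11, 0] = K·y
y = (KᵀK)⁻¹·Kᵀ·(x' − x̄) = [-8]
z = y + H·x̄ = [-8] + [6] = [-2]

z = [-2]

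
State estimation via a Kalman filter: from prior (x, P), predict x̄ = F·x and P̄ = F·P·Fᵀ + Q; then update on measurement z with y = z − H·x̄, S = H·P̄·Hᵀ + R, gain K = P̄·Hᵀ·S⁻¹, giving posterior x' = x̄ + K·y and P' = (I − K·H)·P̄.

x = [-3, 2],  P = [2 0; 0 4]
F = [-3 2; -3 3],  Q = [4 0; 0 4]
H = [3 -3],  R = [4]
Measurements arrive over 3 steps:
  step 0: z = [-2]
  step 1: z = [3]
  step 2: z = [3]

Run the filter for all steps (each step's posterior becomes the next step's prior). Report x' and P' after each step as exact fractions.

step 0: x̄ = F·x = [13, 15]
step 0: P̄ = F·P·Fᵀ + Q = [38 42; 42 58]
step 0: y = z − H·x̄ = [4]
step 0: S = H·P̄·Hᵀ + R = [112]
step 0: K = P̄·Hᵀ·S⁻¹ = [-3/28; -3/7]
step 0: x' = x̄ + K·y = [88/7, 93/7]
step 0: P' = (I − K·H)·P̄ = [257/7 258/7; 258/7 262/7]
step 1: x̄ = F·x = [-78/7, 15/7]
step 1: P̄ = F·P·Fᵀ + Q = [293/7 15/7; 15/7 55/7]
step 1: y = z − H·x̄ = [300/7]
step 1: S = H·P̄·Hᵀ + R = [2890/7]
step 1: K = P̄·Hᵀ·S⁻¹ = [417/1445; -12/289]
step 1: x' = x̄ + K·y = [354/289, 105/289]
step 1: P' = (I − K·H)·P̄ = [10801/1445 2049/289; 2049/289 2065/289]
step 2: x̄ = F·x = [-852/289, -747/289]
step 2: P̄ = F·P·Fᵀ + Q = [21349/1445 5484/1445; 5484/1445 11504/1445]
step 2: y = z − H·x̄ = [1182/289]
step 2: S = H·P̄·Hᵀ + R = [40549/289]
step 2: K = P̄·Hᵀ·S⁻¹ = [9519/40549; -84/943]
step 2: x' = x̄ + K·y = [-80610/40549, -2781/943]
step 2: P' = (I − K·H)·P̄ = [1427764/202745 31728/4715; 31728/4715 32288/4715]

step 0: x' = [88/7, 93/7], P' = [257/7 258/7; 258/7 262/7]
step 1: x' = [354/289, 105/289], P' = [10801/1445 2049/289; 2049/289 2065/289]
step 2: x' = [-80610/40549, -2781/943], P' = [1427764/202745 31728/4715; 31728/4715 32288/4715]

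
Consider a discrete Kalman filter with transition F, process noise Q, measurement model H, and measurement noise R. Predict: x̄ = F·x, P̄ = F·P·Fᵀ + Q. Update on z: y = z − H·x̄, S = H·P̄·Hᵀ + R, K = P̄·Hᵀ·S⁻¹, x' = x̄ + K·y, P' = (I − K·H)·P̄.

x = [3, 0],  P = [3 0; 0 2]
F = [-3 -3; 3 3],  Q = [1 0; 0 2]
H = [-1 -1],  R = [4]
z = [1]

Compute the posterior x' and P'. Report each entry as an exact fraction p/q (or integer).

x' = [-64/7, 61/7]
P' = [321/7 -317/7; -317/7 325/7]

x̄ = F·x = [-9, 9]
P̄ = F·P·Fᵀ + Q = [46 -45; -45 47]
y = z − H·x̄ = [1]
S = H·P̄·Hᵀ + R = [7]
K = P̄·Hᵀ·S⁻¹ = [-1/7; -2/7]
x' = x̄ + K·y = [-64/7, 61/7]
P' = (I − K·H)·P̄ = [321/7 -317/7; -317/7 325/7]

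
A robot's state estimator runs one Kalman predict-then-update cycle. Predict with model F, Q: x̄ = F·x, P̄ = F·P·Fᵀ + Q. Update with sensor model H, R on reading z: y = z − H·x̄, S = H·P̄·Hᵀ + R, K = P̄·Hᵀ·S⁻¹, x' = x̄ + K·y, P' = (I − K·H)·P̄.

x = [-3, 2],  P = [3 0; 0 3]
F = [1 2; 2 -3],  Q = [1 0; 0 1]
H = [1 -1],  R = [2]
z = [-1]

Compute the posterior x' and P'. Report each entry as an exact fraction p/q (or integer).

x' = [-155/41, -128/41]
P' = [264/41 236/41; 236/41 288/41]

x̄ = F·x = [1, -12]
P̄ = F·P·Fᵀ + Q = [16 -12; -12 40]
y = z − H·x̄ = [-14]
S = H·P̄·Hᵀ + R = [82]
K = P̄·Hᵀ·S⁻¹ = [14/41; -26/41]
x' = x̄ + K·y = [-155/41, -128/41]
P' = (I − K·H)·P̄ = [264/41 236/41; 236/41 288/41]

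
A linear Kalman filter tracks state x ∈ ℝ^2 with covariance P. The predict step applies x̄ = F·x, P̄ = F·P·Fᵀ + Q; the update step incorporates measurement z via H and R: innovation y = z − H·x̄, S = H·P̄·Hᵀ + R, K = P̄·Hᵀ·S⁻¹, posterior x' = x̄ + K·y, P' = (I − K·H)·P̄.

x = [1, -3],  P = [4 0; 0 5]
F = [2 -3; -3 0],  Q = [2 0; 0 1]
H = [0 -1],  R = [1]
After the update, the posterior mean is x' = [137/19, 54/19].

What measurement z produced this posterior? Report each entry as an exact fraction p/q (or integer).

z = [-3]

x̄ = F·x = [11, -3]
P̄ = F·P·Fᵀ + Q = [63 -24; -24 37]
S = H·P̄·Hᵀ + R = [38]
K = P̄·Hᵀ·S⁻¹ = [12/19; -37/38]
x' − x̄ = [-72/19, 111/19] = K·y
y = (KᵀK)⁻¹·Kᵀ·(x' − x̄) = [-6]
z = y + H·x̄ = [-6] + [3] = [-3]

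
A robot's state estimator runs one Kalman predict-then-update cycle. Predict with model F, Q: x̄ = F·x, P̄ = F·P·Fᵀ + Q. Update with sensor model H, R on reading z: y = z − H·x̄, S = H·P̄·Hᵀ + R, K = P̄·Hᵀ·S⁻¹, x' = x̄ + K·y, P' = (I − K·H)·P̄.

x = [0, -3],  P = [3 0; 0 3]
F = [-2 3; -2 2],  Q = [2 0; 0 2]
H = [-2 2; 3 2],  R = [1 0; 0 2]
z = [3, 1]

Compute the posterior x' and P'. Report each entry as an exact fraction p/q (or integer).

x̄ = F·x = [-9, -6]
P̄ = F·P·Fᵀ + Q = [41 30; 30 26]
y = z − H·x̄ = [-3, 40]
S = H·P̄·Hᵀ + R = [29 -82; -82 835]
K = P̄·Hᵀ·S⁻¹ = [-3364/17491 3503/17491; 4964/17491 3462/17491]
x' = x̄ + K·y = [-7207/17491, 18642/17491]
P' = (I − K·H)·P̄ = [2074/17491 392/17491; 392/17491 2874/17491]

x' = [-7207/17491, 18642/17491]
P' = [2074/17491 392/17491; 392/17491 2874/17491]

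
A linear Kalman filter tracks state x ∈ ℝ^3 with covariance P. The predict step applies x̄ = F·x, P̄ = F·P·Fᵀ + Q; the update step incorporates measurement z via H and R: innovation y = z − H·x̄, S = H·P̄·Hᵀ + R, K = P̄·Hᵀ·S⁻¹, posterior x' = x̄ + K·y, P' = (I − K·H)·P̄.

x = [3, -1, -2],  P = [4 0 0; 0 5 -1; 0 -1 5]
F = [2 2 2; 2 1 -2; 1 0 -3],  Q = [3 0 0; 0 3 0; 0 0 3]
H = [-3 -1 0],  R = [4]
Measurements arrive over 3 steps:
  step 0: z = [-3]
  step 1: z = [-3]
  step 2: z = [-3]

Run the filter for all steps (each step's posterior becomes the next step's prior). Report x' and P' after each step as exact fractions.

step 0: x̄ = F·x = [0, 9, 9]
step 0: P̄ = F·P·Fᵀ + Q = [51 8 -16; 8 48 41; -16 41 52]
step 0: y = z − H·x̄ = [6]
step 0: S = H·P̄·Hᵀ + R = [559]
step 0: K = P̄·Hᵀ·S⁻¹ = [-161/559; -72/559; 7/559]
step 0: x' = x̄ + K·y = [-966/559, 4599/559, 5073/559]
step 0: P' = (I − K·H)·P̄ = [2588/559 -7120/559 -7817/559; -7120/559 21648/559 23423/559; -7817/559 23423/559 29019/559]
step 1: x̄ = F·x = [17412/559, -7479/559, -1245/43]
step 1: P̄ = F·P·Fᵀ + Q = [282585/559 -151994/559 -22496/43; -151994/559 90117/559 12649/43; -22496/43 12649/43 24026/43]
step 1: y = z − H·x̄ = [43080/559]
step 1: S = H·P̄·Hᵀ + R = [1723654/559]
step 1: K = P̄·Hᵀ·S⁻¹ = [-695761/1723654; 365865/1723654; 712907/1723654]
step 1: x' = x̄ + K·y = [34776/861827, 2567313/861827, 2517615/861827]
step 1: P' = (I − K·H)·P̄ = [5358491/1723654 -13292429/1723654 -14429835/1723654; -13292429/1723654 38413827/1723654 40437877/1723654; -14429835/1723654 40437877/1723654 53893117/1723654]
step 2: x̄ = F·x = [10239408/861827, -2398365/861827, -7518069/861827]
step 2: P̄ = F·P·Fᵀ + Q = [248778803/861827 -138970589/861827 -262067250/861827; -138970589/861827 181108677/1723654 157454152/861827; -262067250/861827 157454152/861827 291073258/861827]
step 2: y = z − H·x̄ = [25734378/861827]
step 2: S = H·P̄·Hᵀ + R = [2998374679/1723654]
step 2: K = P̄·Hᵀ·S⁻¹ = [-1214731640/2998374679; 652714857/2998374679; 1257495196/2998374679]
step 2: x' = x̄ + K·y = [-648368544/2998374679, 11146104693/2998374679, 11393085831/2998374679]
step 2: P' = (I − K·H)·P̄ = [9451531431/2998374679 -23495667733/2998374679 -25545968890/2998374679; -23495667733/2998374679 67876143771/2998374679 71607925886/2998374679; -25545968890/2998374679 71607925886/2998374679 95262277162/2998374679]

step 0: x' = [-966/559, 4599/559, 5073/559], P' = [2588/559 -7120/559 -7817/559; -7120/559 21648/559 23423/559; -7817/559 23423/559 29019/559]
step 1: x' = [34776/861827, 2567313/861827, 2517615/861827], P' = [5358491/1723654 -13292429/1723654 -14429835/1723654; -13292429/1723654 38413827/1723654 40437877/1723654; -14429835/1723654 40437877/1723654 53893117/1723654]
step 2: x' = [-648368544/2998374679, 11146104693/2998374679, 11393085831/2998374679], P' = [9451531431/2998374679 -23495667733/2998374679 -25545968890/2998374679; -23495667733/2998374679 67876143771/2998374679 71607925886/2998374679; -25545968890/2998374679 71607925886/2998374679 95262277162/2998374679]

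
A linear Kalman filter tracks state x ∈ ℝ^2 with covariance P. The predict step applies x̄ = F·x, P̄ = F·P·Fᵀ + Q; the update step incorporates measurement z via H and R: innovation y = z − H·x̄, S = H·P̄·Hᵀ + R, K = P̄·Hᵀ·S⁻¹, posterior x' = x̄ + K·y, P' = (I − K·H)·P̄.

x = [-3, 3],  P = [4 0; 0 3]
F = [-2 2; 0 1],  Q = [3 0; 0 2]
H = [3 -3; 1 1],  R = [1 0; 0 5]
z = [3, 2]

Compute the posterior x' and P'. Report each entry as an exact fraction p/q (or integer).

x' = [10541/5417, 5038/5417]
P' = [5629/5417 5266/5417; 5266/5417 5499/5417]

x̄ = F·x = [12, 3]
P̄ = F·P·Fᵀ + Q = [31 6; 6 5]
y = z − H·x̄ = [-24, -13]
S = H·P̄·Hᵀ + R = [217 78; 78 53]
K = P̄·Hᵀ·S⁻¹ = [1089/5417 2179/5417; -699/5417 2153/5417]
x' = x̄ + K·y = [10541/5417, 5038/5417]
P' = (I − K·H)·P̄ = [5629/5417 5266/5417; 5266/5417 5499/5417]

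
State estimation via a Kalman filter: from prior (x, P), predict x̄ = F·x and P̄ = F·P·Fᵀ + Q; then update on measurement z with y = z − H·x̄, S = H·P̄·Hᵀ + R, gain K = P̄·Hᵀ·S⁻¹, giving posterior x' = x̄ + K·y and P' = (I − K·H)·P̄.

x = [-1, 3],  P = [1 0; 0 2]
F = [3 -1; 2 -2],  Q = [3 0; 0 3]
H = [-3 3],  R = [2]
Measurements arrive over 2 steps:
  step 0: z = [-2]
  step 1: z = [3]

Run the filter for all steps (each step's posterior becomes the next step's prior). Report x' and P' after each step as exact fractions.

step 0: x' = [-546/83, -604/83], P' = [1018/83 1010/83; 1010/83 1020/83]
step 1: x' = [-15037/41170, 1229/1790], P' = [160383/41170 6599/1790; 6599/1790 6621/1790]

step 0: x̄ = F·x = [-6, -8]
step 0: P̄ = F·P·Fᵀ + Q = [14 10; 10 15]
step 0: y = z − H·x̄ = [4]
step 0: S = H·P̄·Hᵀ + R = [83]
step 0: K = P̄·Hᵀ·S⁻¹ = [-12/83; 15/83]
step 0: x' = x̄ + K·y = [-546/83, -604/83]
step 0: P' = (I − K·H)·P̄ = [1018/83 1010/83; 1010/83 1020/83]
step 1: x̄ = F·x = [-1034/83, 116/83]
step 1: P̄ = F·P·Fᵀ + Q = [4371/83 68/83; 68/83 321/83]
step 1: y = z − H·x̄ = [-3201/83]
step 1: S = H·P̄·Hᵀ + R = [41170/83]
step 1: K = P̄·Hᵀ·S⁻¹ = [-12909/41170; 33/1790]
step 1: x' = x̄ + K·y = [-15037/41170, 1229/1790]
step 1: P' = (I − K·H)·P̄ = [160383/41170 6599/1790; 6599/1790 6621/1790]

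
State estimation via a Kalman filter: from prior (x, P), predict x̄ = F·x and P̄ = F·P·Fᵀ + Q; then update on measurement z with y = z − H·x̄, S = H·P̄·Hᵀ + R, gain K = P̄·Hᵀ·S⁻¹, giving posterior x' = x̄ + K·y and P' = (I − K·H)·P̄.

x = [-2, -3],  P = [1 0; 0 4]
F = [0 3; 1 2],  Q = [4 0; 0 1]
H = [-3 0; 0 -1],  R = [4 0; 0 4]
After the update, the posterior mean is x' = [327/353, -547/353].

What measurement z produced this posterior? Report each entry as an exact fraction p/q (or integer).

z = [-3, 1]

x̄ = F·x = [-9, -8]
P̄ = F·P·Fᵀ + Q = [40 24; 24 18]
S = H·P̄·Hᵀ + R = [364 72; 72 22]
K = P̄·Hᵀ·S⁻¹ = [-114/353 -12/353; -36/353 -171/353]
x' − x̄ = [3504/353, 2277/353] = K·y
y = (KᵀK)⁻¹·Kᵀ·(x' − x̄) = [-30, -7]
z = y + H·x̄ = [-30, -7] + [27, 8] = [-3, 1]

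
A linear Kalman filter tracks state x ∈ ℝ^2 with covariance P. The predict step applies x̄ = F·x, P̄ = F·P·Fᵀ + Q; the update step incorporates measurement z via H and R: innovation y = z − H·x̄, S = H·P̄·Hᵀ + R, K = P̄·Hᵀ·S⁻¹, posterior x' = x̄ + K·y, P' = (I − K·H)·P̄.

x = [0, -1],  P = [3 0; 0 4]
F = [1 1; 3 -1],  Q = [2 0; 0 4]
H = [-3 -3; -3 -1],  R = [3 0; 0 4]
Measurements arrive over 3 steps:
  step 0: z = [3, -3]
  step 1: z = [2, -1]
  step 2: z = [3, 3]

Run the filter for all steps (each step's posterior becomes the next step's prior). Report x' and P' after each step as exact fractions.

step 0: x̄ = F·x = [-1, 1]
step 0: P̄ = F·P·Fᵀ + Q = [9 5; 5 35]
step 0: y = z − H·x̄ = [3, -5]
step 0: S = H·P̄·Hᵀ + R = [489 246; 246 150]
step 0: K = P̄·Hᵀ·S⁻¹ = [262/2139 -886/2139; -950/2139 845/2139]
step 0: x' = x̄ + K·y = [3077/2139, -4936/2139]
step 0: P' = (I − K·H)·P̄ = [1903/2139 -2165/2139; -2165/2139 3115/2139]
step 1: x̄ = F·x = [-1859/2139, 457/69]
step 1: P̄ = F·P·Fᵀ + Q = [4966/2139 -56/69; -56/69 1348/69]
step 1: y = z − H·x̄ = [13734/713, 6451/2139]
step 1: S = H·P̄·Hᵀ + R = [131985/713 49742/713; 49742/713 84622/2139]
step 1: K = P̄·Hᵀ·S⁻¹ = [89148/875651 -41915/125093; -366928/875651 38362/125093]
step 1: x' = x̄ + K·y = [10184/125093, -65485/125093]
step 1: P' = (I − K·H)·P̄ = [631384/875651 -720532/875651; -720532/875651 1087460/875651]
step 2: x̄ = F·x = [-55301/125093, 96037/125093]
step 2: P̄ = F·P·Fᵀ + Q = [2029082/875651 -634372/875651; -634372/875651 14595712/875651]
step 2: y = z − H·x̄ = [497487/125093, 305413/125093]
step 2: S = H·P̄·Hᵀ + R = [140831403/875651 7776630/125093; 7776630/125093 4650546/125093]
step 2: K = P̄·Hᵀ·S⁻¹ = [10190860/102861737 -102812437/308585211; -42669560/102861737 93739702/308585211]
step 2: x' = x̄ + K·y = [-265849124/308585211, -43309639/308585211]
step 2: P' = (I − K·H)·P̄ = [220911164/308585211 -251483744/308585211; -251483744/308585211 379492424/308585211]

step 0: x' = [3077/2139, -4936/2139], P' = [1903/2139 -2165/2139; -2165/2139 3115/2139]
step 1: x' = [10184/125093, -65485/125093], P' = [631384/875651 -720532/875651; -720532/875651 1087460/875651]
step 2: x' = [-265849124/308585211, -43309639/308585211], P' = [220911164/308585211 -251483744/308585211; -251483744/308585211 379492424/308585211]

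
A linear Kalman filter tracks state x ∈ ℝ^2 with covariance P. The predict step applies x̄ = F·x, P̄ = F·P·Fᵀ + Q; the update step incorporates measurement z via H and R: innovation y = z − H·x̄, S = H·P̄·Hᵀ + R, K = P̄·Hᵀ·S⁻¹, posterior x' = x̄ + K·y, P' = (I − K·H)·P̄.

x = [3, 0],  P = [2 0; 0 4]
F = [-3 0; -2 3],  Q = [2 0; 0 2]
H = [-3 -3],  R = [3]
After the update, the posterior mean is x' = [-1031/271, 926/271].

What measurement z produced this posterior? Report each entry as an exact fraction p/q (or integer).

x̄ = F·x = [-9, -6]
P̄ = F·P·Fᵀ + Q = [20 12; 12 46]
S = H·P̄·Hᵀ + R = [813]
K = P̄·Hᵀ·S⁻¹ = [-32/271; -58/271]
x' − x̄ = [1408/271, 2552/271] = K·y
y = (KᵀK)⁻¹·Kᵀ·(x' − x̄) = [-44]
z = y + H·x̄ = [-44] + [45] = [1]

z = [1]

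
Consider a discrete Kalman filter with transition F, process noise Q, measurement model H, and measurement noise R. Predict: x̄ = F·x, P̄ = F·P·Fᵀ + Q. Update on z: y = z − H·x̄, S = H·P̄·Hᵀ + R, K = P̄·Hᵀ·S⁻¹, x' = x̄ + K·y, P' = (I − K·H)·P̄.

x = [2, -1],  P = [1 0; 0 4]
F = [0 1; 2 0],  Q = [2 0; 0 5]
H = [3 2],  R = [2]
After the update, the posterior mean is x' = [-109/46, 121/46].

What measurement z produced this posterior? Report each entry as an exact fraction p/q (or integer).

z = [-2]

x̄ = F·x = [-1, 4]
P̄ = F·P·Fᵀ + Q = [6 0; 0 9]
S = H·P̄·Hᵀ + R = [92]
K = P̄·Hᵀ·S⁻¹ = [9/46; 9/46]
x' − x̄ = [-63/46, -63/46] = K·y
y = (KᵀK)⁻¹·Kᵀ·(x' − x̄) = [-7]
z = y + H·x̄ = [-7] + [5] = [-2]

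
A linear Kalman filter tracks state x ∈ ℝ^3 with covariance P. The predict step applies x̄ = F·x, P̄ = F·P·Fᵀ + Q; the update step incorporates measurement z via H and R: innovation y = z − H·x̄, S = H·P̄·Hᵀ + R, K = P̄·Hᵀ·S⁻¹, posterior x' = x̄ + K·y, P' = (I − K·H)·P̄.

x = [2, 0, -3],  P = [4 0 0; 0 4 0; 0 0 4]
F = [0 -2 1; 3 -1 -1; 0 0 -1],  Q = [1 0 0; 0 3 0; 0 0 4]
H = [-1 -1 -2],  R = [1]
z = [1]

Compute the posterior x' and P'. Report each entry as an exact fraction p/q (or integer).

x' = [-548/109, 214/109, 119/109]
P' = [2000/109 -567/109 -708/109; -567/109 1642/109 -508/109; -708/109 -508/109 616/109]

x̄ = F·x = [-3, 9, 3]
P̄ = F·P·Fᵀ + Q = [21 4 -4; 4 47 4; -4 4 8]
y = z − H·x̄ = [13]
S = H·P̄·Hᵀ + R = [109]
K = P̄·Hᵀ·S⁻¹ = [-17/109; -59/109; -16/109]
x' = x̄ + K·y = [-548/109, 214/109, 119/109]
P' = (I − K·H)·P̄ = [2000/109 -567/109 -708/109; -567/109 1642/109 -508/109; -708/109 -508/109 616/109]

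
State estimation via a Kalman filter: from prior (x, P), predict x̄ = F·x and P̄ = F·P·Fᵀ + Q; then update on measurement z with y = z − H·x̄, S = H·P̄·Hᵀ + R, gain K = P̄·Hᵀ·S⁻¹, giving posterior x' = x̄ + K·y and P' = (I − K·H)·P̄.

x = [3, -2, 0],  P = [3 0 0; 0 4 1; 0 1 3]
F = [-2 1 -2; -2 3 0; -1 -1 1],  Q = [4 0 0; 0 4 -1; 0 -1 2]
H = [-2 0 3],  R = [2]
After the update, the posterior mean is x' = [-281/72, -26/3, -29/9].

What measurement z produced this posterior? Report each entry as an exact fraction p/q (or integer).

x̄ = F·x = [-8, -12, -1]
P̄ = F·P·Fᵀ + Q = [28 18 -1; 18 52 -4; -1 -4 10]
S = H·P̄·Hᵀ + R = [216]
K = P̄·Hᵀ·S⁻¹ = [-59/216; -2/9; 4/27]
x' − x̄ = [295/72, 10/3, -20/9] = K·y
y = (KᵀK)⁻¹·Kᵀ·(x' − x̄) = [-15]
z = y + H·x̄ = [-15] + [13] = [-2]

z = [-2]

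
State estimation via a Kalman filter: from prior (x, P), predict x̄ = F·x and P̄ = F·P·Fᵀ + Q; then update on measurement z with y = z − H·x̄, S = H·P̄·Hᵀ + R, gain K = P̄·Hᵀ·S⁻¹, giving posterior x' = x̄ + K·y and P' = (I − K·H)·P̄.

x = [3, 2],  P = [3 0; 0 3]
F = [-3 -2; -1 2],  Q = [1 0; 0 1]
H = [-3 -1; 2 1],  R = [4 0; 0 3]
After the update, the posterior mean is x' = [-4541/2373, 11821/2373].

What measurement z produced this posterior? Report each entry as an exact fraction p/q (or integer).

x̄ = F·x = [-13, 1]
P̄ = F·P·Fᵀ + Q = [40 -3; -3 16]
S = H·P̄·Hᵀ + R = [362 -241; -241 167]
K = P̄·Hᵀ·S⁻¹ = [-982/2373 -323/2373; 1241/2373 1933/2373]
x' − x̄ = [26308/2373, 9448/2373] = K·y
y = (KᵀK)⁻¹·Kᵀ·(x' − x̄) = [-36, 28]
z = y + H·x̄ = [-36, 28] + [38, -25] = [2, 3]

z = [2, 3]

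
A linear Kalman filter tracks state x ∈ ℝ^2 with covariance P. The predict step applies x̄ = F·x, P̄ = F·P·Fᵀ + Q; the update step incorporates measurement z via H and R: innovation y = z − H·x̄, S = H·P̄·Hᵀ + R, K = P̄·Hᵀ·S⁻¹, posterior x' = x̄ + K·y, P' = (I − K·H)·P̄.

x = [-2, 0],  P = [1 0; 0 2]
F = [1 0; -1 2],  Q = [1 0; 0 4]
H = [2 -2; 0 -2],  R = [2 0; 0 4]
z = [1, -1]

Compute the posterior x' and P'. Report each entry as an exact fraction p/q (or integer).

x̄ = F·x = [-2, 2]
P̄ = F·P·Fᵀ + Q = [2 -1; -1 13]
y = z − H·x̄ = [9, 3]
S = H·P̄·Hᵀ + R = [70 56; 56 56]
K = P̄·Hᵀ·S⁻¹ = [2/7 -1/4; -1/7 -9/28]
x' = x̄ + K·y = [-5/28, -1/4]
P' = (I − K·H)·P̄ = [11/14 1/2; 1/2 9/14]

x' = [-5/28, -1/4]
P' = [11/14 1/2; 1/2 9/14]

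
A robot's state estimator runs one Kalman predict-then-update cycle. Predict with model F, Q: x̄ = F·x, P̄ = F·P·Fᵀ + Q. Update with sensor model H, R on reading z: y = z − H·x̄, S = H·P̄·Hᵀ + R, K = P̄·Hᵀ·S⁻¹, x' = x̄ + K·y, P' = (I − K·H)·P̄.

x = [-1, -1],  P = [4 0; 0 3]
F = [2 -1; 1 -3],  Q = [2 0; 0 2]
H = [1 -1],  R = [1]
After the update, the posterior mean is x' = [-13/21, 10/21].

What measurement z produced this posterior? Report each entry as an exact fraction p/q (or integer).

z = [-1]

x̄ = F·x = [-1, 2]
P̄ = F·P·Fᵀ + Q = [21 17; 17 33]
S = H·P̄·Hᵀ + R = [21]
K = P̄·Hᵀ·S⁻¹ = [4/21; -16/21]
x' − x̄ = [8/21, -32/21] = K·y
y = (KᵀK)⁻¹·Kᵀ·(x' − x̄) = [2]
z = y + H·x̄ = [2] + [-3] = [-1]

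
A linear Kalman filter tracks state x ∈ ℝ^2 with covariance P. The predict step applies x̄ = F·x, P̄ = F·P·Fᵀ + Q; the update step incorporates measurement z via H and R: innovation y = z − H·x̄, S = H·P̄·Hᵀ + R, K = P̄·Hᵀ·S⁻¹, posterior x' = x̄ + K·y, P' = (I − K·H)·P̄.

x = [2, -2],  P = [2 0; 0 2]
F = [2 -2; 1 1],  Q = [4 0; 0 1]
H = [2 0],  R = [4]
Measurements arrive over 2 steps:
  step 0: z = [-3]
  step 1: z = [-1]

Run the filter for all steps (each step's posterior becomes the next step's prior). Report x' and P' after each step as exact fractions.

step 0: x̄ = F·x = [8, 0]
step 0: P̄ = F·P·Fᵀ + Q = [20 0; 0 5]
step 0: y = z − H·x̄ = [-19]
step 0: S = H·P̄·Hᵀ + R = [84]
step 0: K = P̄·Hᵀ·S⁻¹ = [10/21; 0]
step 0: x' = x̄ + K·y = [-22/21, 0]
step 0: P' = (I − K·H)·P̄ = [20/21 0; 0 5]
step 1: x̄ = F·x = [-44/21, -22/21]
step 1: P̄ = F·P·Fᵀ + Q = [584/21 -170/21; -170/21 146/21]
step 1: y = z − H·x̄ = [67/21]
step 1: S = H·P̄·Hᵀ + R = [2420/21]
step 1: K = P̄·Hᵀ·S⁻¹ = [292/605; -17/121]
step 1: x' = x̄ + K·y = [-336/605, -181/121]
step 1: P' = (I − K·H)·P̄ = [584/605 -34/121; -34/121 566/121]

step 0: x' = [-22/21, 0], P' = [20/21 0; 0 5]
step 1: x' = [-336/605, -181/121], P' = [584/605 -34/121; -34/121 566/121]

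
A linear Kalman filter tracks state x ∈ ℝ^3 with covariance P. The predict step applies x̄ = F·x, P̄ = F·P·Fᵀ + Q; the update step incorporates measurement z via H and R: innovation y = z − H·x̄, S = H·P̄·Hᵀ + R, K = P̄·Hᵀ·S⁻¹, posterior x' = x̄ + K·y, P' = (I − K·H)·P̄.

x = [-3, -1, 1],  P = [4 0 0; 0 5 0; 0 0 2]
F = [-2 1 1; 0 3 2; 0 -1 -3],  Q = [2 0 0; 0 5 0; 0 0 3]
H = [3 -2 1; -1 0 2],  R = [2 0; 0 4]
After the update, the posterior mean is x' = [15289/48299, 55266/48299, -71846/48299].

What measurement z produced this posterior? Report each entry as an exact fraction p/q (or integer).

z = [-3, -3]

x̄ = F·x = [6, -1, -2]
P̄ = F·P·Fᵀ + Q = [25 19 -11; 19 58 -27; -11 -27 26]
S = H·P̄·Hᵀ + R = [299 68; 68 177]
K = P̄·Hᵀ·S⁻¹ = [7798/48299 -15821/48299; -10258/48299 -15979/48299; 4035/48299 15641/48299]
x' − x̄ = [-274505/48299, 103565/48299, 24752/48299] = K·y
y = (KᵀK)⁻¹·Kᵀ·(x' − x̄) = [-21, 7]
z = y + H·x̄ = [-21, 7] + [18, -10] = [-3, -3]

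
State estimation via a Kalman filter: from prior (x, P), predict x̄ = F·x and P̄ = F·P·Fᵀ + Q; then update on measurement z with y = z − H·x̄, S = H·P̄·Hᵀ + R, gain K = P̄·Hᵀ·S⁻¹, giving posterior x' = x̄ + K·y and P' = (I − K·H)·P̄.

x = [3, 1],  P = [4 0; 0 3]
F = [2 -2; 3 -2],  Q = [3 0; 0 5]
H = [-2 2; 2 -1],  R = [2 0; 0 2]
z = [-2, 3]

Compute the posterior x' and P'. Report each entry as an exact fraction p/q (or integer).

x̄ = F·x = [4, 7]
P̄ = F·P·Fᵀ + Q = [31 36; 36 53]
y = z − H·x̄ = [-8, 2]
S = H·P̄·Hᵀ + R = [50 -14; -14 35]
K = P̄·Hᵀ·S⁻¹ = [17/37 240/259; 104/111 713/777]
x' = x̄ + K·y = [564/259, 347/259]
P' = (I − K·H)·P̄ = [599/259 718/259; 718/259 2882/777]

x' = [564/259, 347/259]
P' = [599/259 718/259; 718/259 2882/777]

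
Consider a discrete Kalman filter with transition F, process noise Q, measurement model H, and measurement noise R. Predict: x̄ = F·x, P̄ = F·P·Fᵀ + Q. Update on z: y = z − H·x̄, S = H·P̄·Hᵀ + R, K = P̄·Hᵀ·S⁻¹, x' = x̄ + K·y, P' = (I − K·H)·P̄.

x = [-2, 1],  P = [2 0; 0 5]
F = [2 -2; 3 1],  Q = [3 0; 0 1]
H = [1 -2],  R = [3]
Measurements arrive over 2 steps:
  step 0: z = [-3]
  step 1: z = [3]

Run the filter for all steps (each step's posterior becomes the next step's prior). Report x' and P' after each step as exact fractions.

step 0: x̄ = F·x = [-6, -5]
step 0: P̄ = F·P·Fᵀ + Q = [31 2; 2 24]
step 0: y = z − H·x̄ = [-7]
step 0: S = H·P̄·Hᵀ + R = [122]
step 0: K = P̄·Hᵀ·S⁻¹ = [27/122; -23/61]
step 0: x' = x̄ + K·y = [-921/122, -144/61]
step 0: P' = (I − K·H)·P̄ = [3053/122 743/61; 743/61 406/61]
step 1: x̄ = F·x = [-633/61, -3051/122]
step 1: P̄ = F·P·Fᵀ + Q = [1969/61 5375/61; 5375/61 37327/122]
step 1: y = z − H·x̄ = [-2235/61]
step 1: S = H·P̄·Hᵀ + R = [55306/61]
step 1: K = P̄·Hᵀ·S⁻¹ = [-8781/55306; -15976/27653]
step 1: x' = x̄ + K·y = [-252183/55306, -212403/55306]
step 1: P' = (I − K·H)·P̄ = [521173/55306 136879/27653; 136879/27653 184807/55306]

step 0: x' = [-921/122, -144/61], P' = [3053/122 743/61; 743/61 406/61]
step 1: x' = [-252183/55306, -212403/55306], P' = [521173/55306 136879/27653; 136879/27653 184807/55306]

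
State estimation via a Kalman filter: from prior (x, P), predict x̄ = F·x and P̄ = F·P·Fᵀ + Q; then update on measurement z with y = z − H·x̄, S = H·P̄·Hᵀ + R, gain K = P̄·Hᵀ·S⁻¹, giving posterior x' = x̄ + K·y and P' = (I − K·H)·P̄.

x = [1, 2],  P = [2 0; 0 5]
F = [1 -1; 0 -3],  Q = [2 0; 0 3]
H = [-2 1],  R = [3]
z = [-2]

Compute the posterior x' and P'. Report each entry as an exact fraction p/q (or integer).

x̄ = F·x = [-1, -6]
P̄ = F·P·Fᵀ + Q = [9 15; 15 48]
y = z − H·x̄ = [2]
S = H·P̄·Hᵀ + R = [27]
K = P̄·Hᵀ·S⁻¹ = [-1/9; 2/3]
x' = x̄ + K·y = [-11/9, -14/3]
P' = (I − K·H)·P̄ = [26/3 17; 17 36]

x' = [-11/9, -14/3]
P' = [26/3 17; 17 36]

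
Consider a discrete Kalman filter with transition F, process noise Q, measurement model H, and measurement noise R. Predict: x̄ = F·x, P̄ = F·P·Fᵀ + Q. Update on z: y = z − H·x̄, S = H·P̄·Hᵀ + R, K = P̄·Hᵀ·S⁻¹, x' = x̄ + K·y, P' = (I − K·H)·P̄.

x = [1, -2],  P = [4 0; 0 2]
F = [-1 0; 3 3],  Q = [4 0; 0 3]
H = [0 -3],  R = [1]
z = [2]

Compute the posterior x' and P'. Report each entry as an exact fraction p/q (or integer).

x̄ = F·x = [-1, -3]
P̄ = F·P·Fᵀ + Q = [8 -12; -12 57]
y = z − H·x̄ = [-7]
S = H·P̄·Hᵀ + R = [514]
K = P̄·Hᵀ·S⁻¹ = [18/257; -171/514]
x' = x̄ + K·y = [-383/257, -345/514]
P' = (I − K·H)·P̄ = [1408/257 -6/257; -6/257 57/514]

x' = [-383/257, -345/514]
P' = [1408/257 -6/257; -6/257 57/514]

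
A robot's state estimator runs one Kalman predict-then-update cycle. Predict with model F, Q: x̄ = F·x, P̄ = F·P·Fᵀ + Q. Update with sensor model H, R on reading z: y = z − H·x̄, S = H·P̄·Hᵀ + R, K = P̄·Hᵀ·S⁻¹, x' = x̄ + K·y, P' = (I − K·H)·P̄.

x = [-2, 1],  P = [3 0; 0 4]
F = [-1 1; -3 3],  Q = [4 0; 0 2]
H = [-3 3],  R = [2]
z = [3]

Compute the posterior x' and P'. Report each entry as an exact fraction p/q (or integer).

x̄ = F·x = [3, 9]
P̄ = F·P·Fᵀ + Q = [11 21; 21 65]
y = z − H·x̄ = [-15]
S = H·P̄·Hᵀ + R = [308]
K = P̄·Hᵀ·S⁻¹ = [15/154; 3/7]
x' = x̄ + K·y = [237/154, 18/7]
P' = (I − K·H)·P̄ = [622/77 57/7; 57/7 59/7]

x' = [237/154, 18/7]
P' = [622/77 57/7; 57/7 59/7]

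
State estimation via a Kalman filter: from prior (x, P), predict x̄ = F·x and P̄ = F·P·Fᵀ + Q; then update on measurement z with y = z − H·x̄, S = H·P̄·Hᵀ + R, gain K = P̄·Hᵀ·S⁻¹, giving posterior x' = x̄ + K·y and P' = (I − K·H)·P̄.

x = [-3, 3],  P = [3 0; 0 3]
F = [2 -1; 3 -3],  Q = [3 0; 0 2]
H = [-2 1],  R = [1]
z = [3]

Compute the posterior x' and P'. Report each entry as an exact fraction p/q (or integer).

x' = [-72/7, -124/7]
P' = [99/7 195/7; 195/7 1172/21]

x̄ = F·x = [-9, -18]
P̄ = F·P·Fᵀ + Q = [18 27; 27 56]
y = z − H·x̄ = [3]
S = H·P̄·Hᵀ + R = [21]
K = P̄·Hᵀ·S⁻¹ = [-3/7; 2/21]
x' = x̄ + K·y = [-72/7, -124/7]
P' = (I − K·H)·P̄ = [99/7 195/7; 195/7 1172/21]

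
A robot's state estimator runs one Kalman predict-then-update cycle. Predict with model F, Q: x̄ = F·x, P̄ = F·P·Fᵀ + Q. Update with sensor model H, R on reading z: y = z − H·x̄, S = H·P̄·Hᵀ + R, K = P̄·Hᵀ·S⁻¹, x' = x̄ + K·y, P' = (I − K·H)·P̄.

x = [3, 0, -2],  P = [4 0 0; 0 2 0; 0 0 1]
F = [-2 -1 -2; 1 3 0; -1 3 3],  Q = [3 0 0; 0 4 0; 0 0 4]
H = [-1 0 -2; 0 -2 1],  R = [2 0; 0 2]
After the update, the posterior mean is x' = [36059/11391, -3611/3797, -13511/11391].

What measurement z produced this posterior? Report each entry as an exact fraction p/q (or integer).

z = [-1, 1]

x̄ = F·x = [-2, 3, -9]
P̄ = F·P·Fᵀ + Q = [25 -14 -4; -14 26 14; -4 14 35]
S = H·P̄·Hᵀ + R = [151 -38; -38 85]
K = P̄·Hᵀ·S⁻¹ = [-533/11391 2978/11391; -878/3797 -2090/3797; -5344/11391 -1451/11391]
x' − x̄ = [58841/11391, -15002/3797, 89008/11391] = K·y
y = (KᵀK)⁻¹·Kᵀ·(x' − x̄) = [-21, 16]
z = y + H·x̄ = [-21, 16] + [20, -15] = [-1, 1]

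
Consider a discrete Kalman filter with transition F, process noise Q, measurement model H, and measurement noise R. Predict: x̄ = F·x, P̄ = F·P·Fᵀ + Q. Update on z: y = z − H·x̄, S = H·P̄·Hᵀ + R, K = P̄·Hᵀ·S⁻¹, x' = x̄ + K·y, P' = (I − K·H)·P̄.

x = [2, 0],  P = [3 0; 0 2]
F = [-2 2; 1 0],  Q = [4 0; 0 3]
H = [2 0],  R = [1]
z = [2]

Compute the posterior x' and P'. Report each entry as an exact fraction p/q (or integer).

x' = [92/97, 74/97]
P' = [24/97 -6/97; -6/97 438/97]

x̄ = F·x = [-4, 2]
P̄ = F·P·Fᵀ + Q = [24 -6; -6 6]
y = z − H·x̄ = [10]
S = H·P̄·Hᵀ + R = [97]
K = P̄·Hᵀ·S⁻¹ = [48/97; -12/97]
x' = x̄ + K·y = [92/97, 74/97]
P' = (I − K·H)·P̄ = [24/97 -6/97; -6/97 438/97]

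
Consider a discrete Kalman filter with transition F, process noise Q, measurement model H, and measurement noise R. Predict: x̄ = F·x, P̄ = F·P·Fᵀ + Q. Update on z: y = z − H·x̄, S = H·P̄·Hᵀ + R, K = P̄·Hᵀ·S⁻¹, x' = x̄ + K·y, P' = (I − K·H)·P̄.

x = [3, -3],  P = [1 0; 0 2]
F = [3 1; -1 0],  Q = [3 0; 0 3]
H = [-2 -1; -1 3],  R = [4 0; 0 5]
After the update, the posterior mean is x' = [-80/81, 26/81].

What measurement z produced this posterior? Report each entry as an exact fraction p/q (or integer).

z = [2, 3]

x̄ = F·x = [6, -3]
P̄ = F·P·Fᵀ + Q = [14 -3; -3 4]
S = H·P̄·Hᵀ + R = [52 31; 31 73]
K = P̄·Hᵀ·S⁻¹ = [-1112/2835 -421/2835; -319/2835 718/2835]
x' − x̄ = [-566/81, 269/81] = K·y
y = (KᵀK)⁻¹·Kᵀ·(x' − x̄) = [11, 18]
z = y + H·x̄ = [11, 18] + [-9, -15] = [2, 3]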